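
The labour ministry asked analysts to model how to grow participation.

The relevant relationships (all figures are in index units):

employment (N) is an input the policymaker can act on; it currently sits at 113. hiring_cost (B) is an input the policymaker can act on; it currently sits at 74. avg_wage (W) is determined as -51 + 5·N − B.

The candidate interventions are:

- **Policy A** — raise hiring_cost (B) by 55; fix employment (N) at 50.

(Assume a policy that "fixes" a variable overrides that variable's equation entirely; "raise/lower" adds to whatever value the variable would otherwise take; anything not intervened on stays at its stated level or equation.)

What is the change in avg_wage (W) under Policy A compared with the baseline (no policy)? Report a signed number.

Baseline:
  N = 113
  B = 74
  W = -51 + 5·113 − 74 = 440
Policy A (B + 55, N := 50):
  N = 50
  B = 74 + 55 = 129
  W = -51 + 5·50 − 129 = 70
Change in W: 70 − 440 = -370

-370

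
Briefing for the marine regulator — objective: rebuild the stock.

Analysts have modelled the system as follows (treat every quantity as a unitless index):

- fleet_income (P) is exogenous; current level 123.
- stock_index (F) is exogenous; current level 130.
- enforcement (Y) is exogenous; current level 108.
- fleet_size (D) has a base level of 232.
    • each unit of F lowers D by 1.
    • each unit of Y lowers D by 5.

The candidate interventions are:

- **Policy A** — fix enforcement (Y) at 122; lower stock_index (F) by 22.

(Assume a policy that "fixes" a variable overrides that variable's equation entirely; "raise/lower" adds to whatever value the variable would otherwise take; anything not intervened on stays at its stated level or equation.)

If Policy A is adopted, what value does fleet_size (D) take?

-486

Policy A (Y := 122, F − 22):
  F = 130 − 22 = 108
  Y = 122
  D = 232 − 108 − 5·122 = -486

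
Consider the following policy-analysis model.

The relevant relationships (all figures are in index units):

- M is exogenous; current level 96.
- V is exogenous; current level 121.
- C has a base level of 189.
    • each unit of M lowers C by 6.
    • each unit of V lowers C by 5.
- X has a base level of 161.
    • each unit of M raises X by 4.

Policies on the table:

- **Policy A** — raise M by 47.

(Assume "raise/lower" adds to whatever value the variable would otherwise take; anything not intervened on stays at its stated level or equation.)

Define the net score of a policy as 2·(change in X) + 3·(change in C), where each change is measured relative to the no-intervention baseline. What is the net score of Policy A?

-470

Baseline:
  M = 96
  V = 121
  C = 189 − 6·96 − 5·121 = -992
  X = 161 + 4·96 = 545
Policy A (M + 47):
  M = 96 + 47 = 143
  V = 121
  C = 189 − 6·143 − 5·121 = -1274
  X = 161 + 4·143 = 733
ΔX = 733 − 545 = 188; ΔC = -1274 − (-992) = -282
Score = 2·188 + 3·(-282) = -470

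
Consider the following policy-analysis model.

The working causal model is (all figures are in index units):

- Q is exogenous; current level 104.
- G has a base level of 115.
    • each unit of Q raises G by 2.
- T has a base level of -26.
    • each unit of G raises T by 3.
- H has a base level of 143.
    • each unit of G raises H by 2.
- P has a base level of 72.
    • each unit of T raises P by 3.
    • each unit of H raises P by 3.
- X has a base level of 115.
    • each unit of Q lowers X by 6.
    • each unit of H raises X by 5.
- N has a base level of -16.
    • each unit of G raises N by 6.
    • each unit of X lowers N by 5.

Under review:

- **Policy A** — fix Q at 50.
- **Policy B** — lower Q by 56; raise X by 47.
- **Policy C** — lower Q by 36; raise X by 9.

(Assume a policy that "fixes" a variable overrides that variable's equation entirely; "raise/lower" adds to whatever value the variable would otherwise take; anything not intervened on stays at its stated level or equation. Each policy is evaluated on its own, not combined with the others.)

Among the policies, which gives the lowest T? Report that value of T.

Policy A (Q := 50):
  Q = 50
  G = 115 + 2·50 = 215
  T = -26 + 3·215 = 619
Policy B (Q − 56, X + 47):
  Q = 104 − 56 = 48
  G = 115 + 2·48 = 211
  T = -26 + 3·211 = 607
Policy C (Q − 36, X + 9):
  Q = 104 − 36 = 68
  G = 115 + 2·68 = 251
  T = -26 + 3·251 = 727
Comparing — Policy A: T=619, Policy B: T=607, Policy C: T=727. Lowest is 607 (Policy B).

607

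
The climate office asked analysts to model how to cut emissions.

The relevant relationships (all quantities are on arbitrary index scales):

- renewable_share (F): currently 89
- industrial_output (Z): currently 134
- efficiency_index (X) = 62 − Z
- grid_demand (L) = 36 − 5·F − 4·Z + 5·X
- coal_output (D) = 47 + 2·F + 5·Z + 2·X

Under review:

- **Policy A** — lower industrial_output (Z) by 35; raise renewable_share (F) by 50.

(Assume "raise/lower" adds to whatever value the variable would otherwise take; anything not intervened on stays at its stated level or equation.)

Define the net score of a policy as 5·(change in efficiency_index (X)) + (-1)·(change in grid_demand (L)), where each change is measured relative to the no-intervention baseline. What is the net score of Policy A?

Baseline:
  F = 89
  Z = 134
  X = 62 − 134 = -72
  L = 36 − 5·89 − 4·134 + 5·(-72) = -1305
Policy A (Z − 35, F + 50):
  F = 89 + 50 = 139
  Z = 134 − 35 = 99
  X = 62 − 99 = -37
  L = 36 − 5·139 − 4·99 + 5·(-37) = -1240
ΔX = -37 − (-72) = 35; ΔL = -1240 − (-1305) = 65
Score = 5·35 + (-1)·65 = 110

110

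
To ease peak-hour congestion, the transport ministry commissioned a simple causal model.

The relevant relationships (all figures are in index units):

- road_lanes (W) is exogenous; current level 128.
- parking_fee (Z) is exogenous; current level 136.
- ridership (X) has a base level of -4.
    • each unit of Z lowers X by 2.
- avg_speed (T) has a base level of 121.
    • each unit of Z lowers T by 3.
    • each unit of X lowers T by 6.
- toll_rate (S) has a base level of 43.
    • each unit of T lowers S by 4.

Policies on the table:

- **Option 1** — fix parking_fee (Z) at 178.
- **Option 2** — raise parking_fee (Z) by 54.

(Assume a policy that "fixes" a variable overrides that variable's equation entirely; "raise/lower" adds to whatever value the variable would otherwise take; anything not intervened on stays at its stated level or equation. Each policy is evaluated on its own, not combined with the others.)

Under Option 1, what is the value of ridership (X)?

Option 1 (Z := 178):
  Z = 178
  X = -4 − 2·178 = -360

-360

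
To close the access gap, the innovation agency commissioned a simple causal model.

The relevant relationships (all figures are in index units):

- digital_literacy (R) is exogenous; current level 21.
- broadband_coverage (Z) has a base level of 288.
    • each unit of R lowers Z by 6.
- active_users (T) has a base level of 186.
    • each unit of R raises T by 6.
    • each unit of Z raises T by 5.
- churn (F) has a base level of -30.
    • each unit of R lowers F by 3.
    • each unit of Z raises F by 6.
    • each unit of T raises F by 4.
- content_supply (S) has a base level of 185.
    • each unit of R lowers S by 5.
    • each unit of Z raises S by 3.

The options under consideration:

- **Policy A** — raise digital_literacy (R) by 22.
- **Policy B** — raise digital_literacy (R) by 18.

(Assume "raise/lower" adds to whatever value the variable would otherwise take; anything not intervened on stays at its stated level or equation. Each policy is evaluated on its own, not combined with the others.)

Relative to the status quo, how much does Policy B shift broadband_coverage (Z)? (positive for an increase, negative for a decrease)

-108

Baseline:
  R = 21
  Z = 288 − 6·21 = 162
Policy B (R + 18):
  R = 21 + 18 = 39
  Z = 288 − 6·39 = 54
Change in Z: 54 − 162 = -108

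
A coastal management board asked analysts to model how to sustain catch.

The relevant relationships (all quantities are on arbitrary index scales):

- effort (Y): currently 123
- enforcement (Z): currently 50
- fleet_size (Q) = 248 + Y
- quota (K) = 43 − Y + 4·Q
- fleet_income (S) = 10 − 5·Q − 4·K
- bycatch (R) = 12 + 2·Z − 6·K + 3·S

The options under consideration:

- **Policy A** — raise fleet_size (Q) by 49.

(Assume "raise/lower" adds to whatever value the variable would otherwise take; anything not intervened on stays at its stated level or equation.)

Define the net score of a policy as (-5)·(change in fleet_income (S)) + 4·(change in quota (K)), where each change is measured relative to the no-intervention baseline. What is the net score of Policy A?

5929

Baseline:
  Y = 123
  Q = 248 + 123 = 371
  K = 43 − 123 + 4·371 = 1404
  S = 10 − 5·371 − 4·1404 = -7461
Policy A (Q + 49):
  Y = 123
  Q = 248 + 123 (+49 from intervention) = 420
  K = 43 − 123 + 4·420 = 1600
  S = 10 − 5·420 − 4·1600 = -8490
ΔS = -8490 − (-7461) = -1029; ΔK = 1600 − 1404 = 196
Score = (-5)·(-1029) + 4·196 = 5929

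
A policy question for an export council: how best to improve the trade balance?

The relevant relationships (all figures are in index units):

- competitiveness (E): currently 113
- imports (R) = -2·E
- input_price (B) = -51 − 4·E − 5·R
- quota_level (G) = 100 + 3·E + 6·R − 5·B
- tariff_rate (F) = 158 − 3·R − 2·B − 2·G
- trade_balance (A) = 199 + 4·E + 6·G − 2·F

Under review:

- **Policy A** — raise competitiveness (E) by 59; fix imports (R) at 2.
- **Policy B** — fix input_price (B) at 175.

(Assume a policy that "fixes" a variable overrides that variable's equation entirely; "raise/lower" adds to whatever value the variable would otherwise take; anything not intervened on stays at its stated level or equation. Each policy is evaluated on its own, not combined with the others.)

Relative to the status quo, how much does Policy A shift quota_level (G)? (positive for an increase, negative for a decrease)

Baseline:
  E = 113
  R = 0 − 2·113 = -226
  B = -51 − 4·113 − 5·(-226) = 627
  G = 100 + 3·113 + 6·(-226) − 5·627 = -4052
Policy A (E + 59, R := 2):
  E = 113 + 59 = 172
  R = 2
  B = -51 − 4·172 − 5·2 = -749
  G = 100 + 3·172 + 6·2 − 5·(-749) = 4373
Change in G: 4373 − (-4052) = 8425

8425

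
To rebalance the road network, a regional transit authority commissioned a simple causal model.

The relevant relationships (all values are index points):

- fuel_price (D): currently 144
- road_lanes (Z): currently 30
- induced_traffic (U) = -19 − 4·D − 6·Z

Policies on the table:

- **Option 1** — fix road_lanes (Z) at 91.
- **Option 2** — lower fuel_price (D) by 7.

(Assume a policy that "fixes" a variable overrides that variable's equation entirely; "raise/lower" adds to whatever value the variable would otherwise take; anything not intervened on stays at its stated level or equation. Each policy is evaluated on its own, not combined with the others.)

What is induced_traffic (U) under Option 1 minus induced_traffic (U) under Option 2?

-394

Option 1 (Z := 91):
  D = 144
  Z = 91
  U = -19 − 4·144 − 6·91 = -1141
Option 2 (D − 7):
  D = 144 − 7 = 137
  Z = 30
  U = -19 − 4·137 − 6·30 = -747
U: -1141 − (-747) = -394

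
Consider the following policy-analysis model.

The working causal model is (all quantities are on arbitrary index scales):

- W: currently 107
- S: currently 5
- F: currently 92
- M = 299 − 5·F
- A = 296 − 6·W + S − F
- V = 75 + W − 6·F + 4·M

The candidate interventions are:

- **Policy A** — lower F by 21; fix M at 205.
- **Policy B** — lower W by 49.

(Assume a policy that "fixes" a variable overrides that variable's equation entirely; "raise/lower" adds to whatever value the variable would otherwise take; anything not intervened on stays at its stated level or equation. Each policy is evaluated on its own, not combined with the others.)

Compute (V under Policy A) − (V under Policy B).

Policy A (F − 21, M := 205):
  W = 107
  F = 92 − 21 = 71
  M = 205
  V = 75 + 107 − 6·71 + 4·205 = 576
Policy B (W − 49):
  W = 107 − 49 = 58
  F = 92
  M = 299 − 5·92 = -161
  V = 75 + 58 − 6·92 + 4·(-161) = -1063
V: 576 − (-1063) = 1639

1639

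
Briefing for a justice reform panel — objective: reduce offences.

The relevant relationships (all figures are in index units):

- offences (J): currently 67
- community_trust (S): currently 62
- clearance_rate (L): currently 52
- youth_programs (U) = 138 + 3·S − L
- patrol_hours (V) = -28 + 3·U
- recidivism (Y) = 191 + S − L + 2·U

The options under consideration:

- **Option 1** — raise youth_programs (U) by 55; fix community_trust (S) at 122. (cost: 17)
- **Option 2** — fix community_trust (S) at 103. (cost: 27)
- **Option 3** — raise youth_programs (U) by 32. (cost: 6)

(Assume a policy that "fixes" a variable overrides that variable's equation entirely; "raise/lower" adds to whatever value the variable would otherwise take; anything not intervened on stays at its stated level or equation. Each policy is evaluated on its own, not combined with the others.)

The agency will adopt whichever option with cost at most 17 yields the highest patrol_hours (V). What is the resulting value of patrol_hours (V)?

1493

Option 1 (U + 55, S := 122):
  S = 122
  L = 52
  U = 138 + 3·122 − 52 (+55 from intervention) = 507
  V = -28 + 3·507 = 1493
Option 3 (U + 32):
  S = 62
  L = 52
  U = 138 + 3·62 − 52 (+32 from intervention) = 304
  V = -28 + 3·304 = 884
Comparing — Option 1: V=1493, Option 3: V=884. Highest is 1493 (Option 1).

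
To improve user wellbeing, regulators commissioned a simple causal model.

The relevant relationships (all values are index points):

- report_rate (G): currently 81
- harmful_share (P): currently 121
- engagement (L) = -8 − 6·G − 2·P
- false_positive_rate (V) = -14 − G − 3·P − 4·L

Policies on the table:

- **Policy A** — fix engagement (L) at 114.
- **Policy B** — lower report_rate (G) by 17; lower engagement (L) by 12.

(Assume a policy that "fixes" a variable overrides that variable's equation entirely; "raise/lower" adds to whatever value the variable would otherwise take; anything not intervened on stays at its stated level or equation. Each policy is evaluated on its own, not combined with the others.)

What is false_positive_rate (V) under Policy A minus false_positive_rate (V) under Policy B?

Policy A (L := 114):
  G = 81
  P = 121
  L = 114
  V = -14 − 81 − 3·121 − 4·114 = -914
Policy B (G − 17, L − 12):
  G = 81 − 17 = 64
  P = 121
  L = -8 − 6·64 − 2·121 (−12 from intervention) = -646
  V = -14 − 64 − 3·121 − 4·(-646) = 2143
V: -914 − 2143 = -3057

-3057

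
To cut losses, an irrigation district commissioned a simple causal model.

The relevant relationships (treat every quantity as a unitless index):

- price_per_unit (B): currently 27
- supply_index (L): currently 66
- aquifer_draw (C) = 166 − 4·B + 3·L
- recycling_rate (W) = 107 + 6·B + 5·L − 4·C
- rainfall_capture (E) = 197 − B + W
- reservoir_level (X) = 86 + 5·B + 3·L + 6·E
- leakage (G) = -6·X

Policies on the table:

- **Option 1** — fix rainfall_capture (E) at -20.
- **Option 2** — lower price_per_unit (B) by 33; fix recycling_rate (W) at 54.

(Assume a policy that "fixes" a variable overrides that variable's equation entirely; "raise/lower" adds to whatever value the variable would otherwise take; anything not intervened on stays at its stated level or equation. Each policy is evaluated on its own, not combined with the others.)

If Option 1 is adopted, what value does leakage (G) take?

Option 1 (E := -20):
  B = 27
  L = 66
  C = 166 − 4·27 + 3·66 = 256
  W = 107 + 6·27 + 5·66 − 4·256 = -425
  E = -20
  X = 86 + 5·27 + 3·66 + 6·(-20) = 299
  G = 0 − 6·299 = -1794

-1794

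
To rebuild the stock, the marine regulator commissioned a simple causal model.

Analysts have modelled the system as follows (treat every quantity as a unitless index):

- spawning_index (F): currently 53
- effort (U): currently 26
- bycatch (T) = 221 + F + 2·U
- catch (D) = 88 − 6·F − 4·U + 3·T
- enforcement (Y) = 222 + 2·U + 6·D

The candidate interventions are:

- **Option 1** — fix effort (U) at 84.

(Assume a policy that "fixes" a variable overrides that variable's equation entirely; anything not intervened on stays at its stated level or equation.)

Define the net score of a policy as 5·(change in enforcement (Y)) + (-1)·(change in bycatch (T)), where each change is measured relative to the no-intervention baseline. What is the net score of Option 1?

3944

Baseline:
  F = 53
  U = 26
  T = 221 + 53 + 2·26 = 326
  D = 88 − 6·53 − 4·26 + 3·326 = 644
  Y = 222 + 2·26 + 6·644 = 4138
Option 1 (U := 84):
  F = 53
  U = 84
  T = 221 + 53 + 2·84 = 442
  D = 88 − 6·53 − 4·84 + 3·442 = 760
  Y = 222 + 2·84 + 6·760 = 4950
ΔY = 4950 − 4138 = 812; ΔT = 442 − 326 = 116
Score = 5·812 + (-1)·116 = 3944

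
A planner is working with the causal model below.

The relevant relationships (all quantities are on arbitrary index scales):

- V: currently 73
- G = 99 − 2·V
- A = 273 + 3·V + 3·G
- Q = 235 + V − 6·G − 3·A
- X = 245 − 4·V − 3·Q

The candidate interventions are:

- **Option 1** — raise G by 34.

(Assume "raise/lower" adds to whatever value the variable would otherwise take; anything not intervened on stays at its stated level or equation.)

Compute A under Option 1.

453

Option 1 (G + 34):
  V = 73
  G = 99 − 2·73 (+34 from intervention) = -13
  A = 273 + 3·73 + 3·(-13) = 453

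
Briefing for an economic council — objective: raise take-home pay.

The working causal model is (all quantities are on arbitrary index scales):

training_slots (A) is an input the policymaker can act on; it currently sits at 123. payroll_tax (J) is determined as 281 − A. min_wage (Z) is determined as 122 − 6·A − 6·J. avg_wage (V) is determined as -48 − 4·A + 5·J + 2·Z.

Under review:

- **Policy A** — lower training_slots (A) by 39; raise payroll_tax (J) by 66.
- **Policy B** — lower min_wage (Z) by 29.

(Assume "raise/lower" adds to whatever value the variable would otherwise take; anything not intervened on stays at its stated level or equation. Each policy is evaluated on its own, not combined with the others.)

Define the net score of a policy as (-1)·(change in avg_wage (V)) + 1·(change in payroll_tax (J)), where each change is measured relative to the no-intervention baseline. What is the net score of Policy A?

216

Baseline:
  A = 123
  J = 281 − 123 = 158
  Z = 122 − 6·123 − 6·158 = -1564
  V = -48 − 4·123 + 5·158 + 2·(-1564) = -2878
Policy A (A − 39, J + 66):
  A = 123 − 39 = 84
  J = 281 − 84 (+66 from intervention) = 263
  Z = 122 − 6·84 − 6·263 = -1960
  V = -48 − 4·84 + 5·263 + 2·(-1960) = -2989
ΔV = -2989 − (-2878) = -111; ΔJ = 263 − 158 = 105
Score = (-1)·(-111) + 1·105 = 216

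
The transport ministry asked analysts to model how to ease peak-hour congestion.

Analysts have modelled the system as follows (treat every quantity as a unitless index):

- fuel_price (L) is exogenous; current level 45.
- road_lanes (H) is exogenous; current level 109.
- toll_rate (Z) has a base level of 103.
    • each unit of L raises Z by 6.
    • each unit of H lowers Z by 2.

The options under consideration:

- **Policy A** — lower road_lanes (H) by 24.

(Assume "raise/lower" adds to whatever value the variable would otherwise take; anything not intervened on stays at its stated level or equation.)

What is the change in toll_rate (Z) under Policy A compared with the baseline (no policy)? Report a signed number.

Baseline:
  L = 45
  H = 109
  Z = 103 + 6·45 − 2·109 = 155
Policy A (H − 24):
  L = 45
  H = 109 − 24 = 85
  Z = 103 + 6·45 − 2·85 = 203
Change in Z: 203 − 155 = 48

48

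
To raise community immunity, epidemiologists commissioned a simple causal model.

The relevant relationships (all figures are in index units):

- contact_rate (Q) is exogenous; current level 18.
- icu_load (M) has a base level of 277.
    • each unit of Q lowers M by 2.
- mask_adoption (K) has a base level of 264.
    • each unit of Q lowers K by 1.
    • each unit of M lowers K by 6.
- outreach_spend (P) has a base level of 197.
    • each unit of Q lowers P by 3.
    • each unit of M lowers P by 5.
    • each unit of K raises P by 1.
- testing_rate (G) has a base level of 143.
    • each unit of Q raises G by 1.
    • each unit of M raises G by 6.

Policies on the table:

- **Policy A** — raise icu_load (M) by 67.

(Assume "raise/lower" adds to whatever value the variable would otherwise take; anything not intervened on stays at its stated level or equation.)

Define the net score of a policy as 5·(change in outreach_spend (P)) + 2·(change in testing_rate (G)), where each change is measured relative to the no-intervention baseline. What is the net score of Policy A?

Baseline:
  Q = 18
  M = 277 − 2·18 = 241
  K = 264 − 18 − 6·241 = -1200
  P = 197 − 3·18 − 5·241 + (-1200) = -2262
  G = 143 + 18 + 6·241 = 1607
Policy A (M + 67):
  Q = 18
  M = 277 − 2·18 (+67 from intervention) = 308
  K = 264 − 18 − 6·308 = -1602
  P = 197 − 3·18 − 5·308 + (-1602) = -2999
  G = 143 + 18 + 6·308 = 2009
ΔP = -2999 − (-2262) = -737; ΔG = 2009 − 1607 = 402
Score = 5·(-737) + 2·402 = -2881

-2881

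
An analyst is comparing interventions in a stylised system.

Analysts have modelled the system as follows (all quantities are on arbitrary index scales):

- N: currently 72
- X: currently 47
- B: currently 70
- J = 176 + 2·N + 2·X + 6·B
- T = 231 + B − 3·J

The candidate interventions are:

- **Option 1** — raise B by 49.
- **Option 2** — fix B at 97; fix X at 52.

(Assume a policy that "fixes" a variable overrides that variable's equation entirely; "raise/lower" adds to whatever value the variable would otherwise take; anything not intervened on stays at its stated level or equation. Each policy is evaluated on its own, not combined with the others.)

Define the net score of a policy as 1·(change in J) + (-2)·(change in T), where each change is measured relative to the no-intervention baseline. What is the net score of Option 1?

1960

Baseline:
  N = 72
  X = 47
  B = 70
  J = 176 + 2·72 + 2·47 + 6·70 = 834
  T = 231 + 70 − 3·834 = -2201
Option 1 (B + 49):
  N = 72
  X = 47
  B = 70 + 49 = 119
  J = 176 + 2·72 + 2·47 + 6·119 = 1128
  T = 231 + 119 − 3·1128 = -3034
ΔJ = 1128 − 834 = 294; ΔT = -3034 − (-2201) = -833
Score = 1·294 + (-2)·(-833) = 1960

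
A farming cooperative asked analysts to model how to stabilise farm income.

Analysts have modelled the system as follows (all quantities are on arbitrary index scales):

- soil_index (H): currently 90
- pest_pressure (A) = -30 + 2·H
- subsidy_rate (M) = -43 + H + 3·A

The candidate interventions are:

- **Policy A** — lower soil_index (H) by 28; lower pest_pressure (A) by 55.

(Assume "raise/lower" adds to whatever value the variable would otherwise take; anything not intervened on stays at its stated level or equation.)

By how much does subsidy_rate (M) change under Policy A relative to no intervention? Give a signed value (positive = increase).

-361

Baseline:
  H = 90
  A = -30 + 2·90 = 150
  M = -43 + 90 + 3·150 = 497
Policy A (H − 28, A − 55):
  H = 90 − 28 = 62
  A = -30 + 2·62 (−55 from intervention) = 39
  M = -43 + 62 + 3·39 = 136
Change in M: 136 − 497 = -361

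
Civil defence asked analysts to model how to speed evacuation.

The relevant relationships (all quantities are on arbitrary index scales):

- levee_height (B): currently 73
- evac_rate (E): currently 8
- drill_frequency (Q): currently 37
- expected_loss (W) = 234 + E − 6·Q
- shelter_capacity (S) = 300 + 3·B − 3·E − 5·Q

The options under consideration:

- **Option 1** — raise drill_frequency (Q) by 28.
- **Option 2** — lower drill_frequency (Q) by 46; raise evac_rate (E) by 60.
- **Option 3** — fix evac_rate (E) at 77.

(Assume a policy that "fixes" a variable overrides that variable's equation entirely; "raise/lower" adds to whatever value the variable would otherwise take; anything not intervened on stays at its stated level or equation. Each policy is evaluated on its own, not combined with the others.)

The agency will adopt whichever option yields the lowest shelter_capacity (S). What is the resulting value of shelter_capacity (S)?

Option 1 (Q + 28):
  B = 73
  E = 8
  Q = 37 + 28 = 65
  S = 300 + 3·73 − 3·8 − 5·65 = 170
Option 2 (Q − 46, E + 60):
  B = 73
  E = 8 + 60 = 68
  Q = 37 − 46 = -9
  S = 300 + 3·73 − 3·68 − 5·(-9) = 360
Option 3 (E := 77):
  B = 73
  E = 77
  Q = 37
  S = 300 + 3·73 − 3·77 − 5·37 = 103
Comparing — Option 1: S=170, Option 2: S=360, Option 3: S=103. Lowest is 103 (Option 3).

103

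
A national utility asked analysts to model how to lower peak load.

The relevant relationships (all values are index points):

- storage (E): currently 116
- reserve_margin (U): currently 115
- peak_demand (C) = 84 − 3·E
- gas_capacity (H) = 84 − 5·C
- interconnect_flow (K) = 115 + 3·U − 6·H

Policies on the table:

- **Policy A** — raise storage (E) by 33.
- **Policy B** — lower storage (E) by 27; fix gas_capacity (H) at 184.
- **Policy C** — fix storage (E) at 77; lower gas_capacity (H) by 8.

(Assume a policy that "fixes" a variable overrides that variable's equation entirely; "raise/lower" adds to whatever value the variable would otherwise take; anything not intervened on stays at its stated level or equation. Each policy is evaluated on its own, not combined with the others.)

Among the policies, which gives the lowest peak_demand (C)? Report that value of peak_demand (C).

-363

Policy A (E + 33):
  E = 116 + 33 = 149
  C = 84 − 3·149 = -363
Policy B (E − 27, H := 184):
  E = 116 − 27 = 89
  C = 84 − 3·89 = -183
Policy C (E := 77, H − 8):
  E = 77
  C = 84 − 3·77 = -147
Comparing — Policy A: C=-363, Policy B: C=-183, Policy C: C=-147. Lowest is -363 (Policy A).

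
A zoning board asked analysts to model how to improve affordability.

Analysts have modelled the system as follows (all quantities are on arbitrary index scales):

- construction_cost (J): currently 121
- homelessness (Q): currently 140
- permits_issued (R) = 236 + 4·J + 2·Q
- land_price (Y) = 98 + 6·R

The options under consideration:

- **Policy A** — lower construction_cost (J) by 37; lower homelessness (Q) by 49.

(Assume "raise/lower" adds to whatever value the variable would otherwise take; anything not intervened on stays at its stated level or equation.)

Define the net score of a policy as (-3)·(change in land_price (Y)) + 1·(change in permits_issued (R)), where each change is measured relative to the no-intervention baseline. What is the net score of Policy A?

Baseline:
  J = 121
  Q = 140
  R = 236 + 4·121 + 2·140 = 1000
  Y = 98 + 6·1000 = 6098
Policy A (J − 37, Q − 49):
  J = 121 − 37 = 84
  Q = 140 − 49 = 91
  R = 236 + 4·84 + 2·91 = 754
  Y = 98 + 6·754 = 4622
ΔY = 4622 − 6098 = -1476; ΔR = 754 − 1000 = -246
Score = (-3)·(-1476) + 1·(-246) = 4182

4182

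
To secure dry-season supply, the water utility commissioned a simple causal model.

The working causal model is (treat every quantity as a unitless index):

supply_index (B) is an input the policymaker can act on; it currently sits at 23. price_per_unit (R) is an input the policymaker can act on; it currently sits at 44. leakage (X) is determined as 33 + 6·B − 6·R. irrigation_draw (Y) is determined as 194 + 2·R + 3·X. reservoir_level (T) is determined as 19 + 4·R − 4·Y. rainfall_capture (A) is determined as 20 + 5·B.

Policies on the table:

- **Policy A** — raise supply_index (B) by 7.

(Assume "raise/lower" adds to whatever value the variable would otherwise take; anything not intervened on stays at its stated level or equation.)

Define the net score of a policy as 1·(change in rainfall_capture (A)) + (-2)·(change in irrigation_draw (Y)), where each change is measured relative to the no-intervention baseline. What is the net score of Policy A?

Baseline:
  B = 23
  R = 44
  X = 33 + 6·23 − 6·44 = -93
  Y = 194 + 2·44 + 3·(-93) = 3
  A = 20 + 5·23 = 135
Policy A (B + 7):
  B = 23 + 7 = 30
  R = 44
  X = 33 + 6·30 − 6·44 = -51
  Y = 194 + 2·44 + 3·(-51) = 129
  A = 20 + 5·30 = 170
ΔA = 170 − 135 = 35; ΔY = 129 − 3 = 126
Score = 1·35 + (-2)·126 = -217

-217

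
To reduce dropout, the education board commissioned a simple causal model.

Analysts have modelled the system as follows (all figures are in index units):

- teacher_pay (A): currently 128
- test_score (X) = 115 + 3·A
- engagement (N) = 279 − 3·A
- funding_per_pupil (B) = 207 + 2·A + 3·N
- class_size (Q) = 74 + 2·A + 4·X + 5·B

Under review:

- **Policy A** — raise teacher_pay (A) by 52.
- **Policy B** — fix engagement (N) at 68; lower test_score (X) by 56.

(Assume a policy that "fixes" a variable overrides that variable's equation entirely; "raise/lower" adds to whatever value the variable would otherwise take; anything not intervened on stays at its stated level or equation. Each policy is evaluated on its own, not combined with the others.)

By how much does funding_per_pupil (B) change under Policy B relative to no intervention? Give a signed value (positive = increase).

519

Baseline:
  A = 128
  N = 279 − 3·128 = -105
  B = 207 + 2·128 + 3·(-105) = 148
Policy B (N := 68, X − 56):
  A = 128
  N = 68
  B = 207 + 2·128 + 3·68 = 667
Change in B: 667 − 148 = 519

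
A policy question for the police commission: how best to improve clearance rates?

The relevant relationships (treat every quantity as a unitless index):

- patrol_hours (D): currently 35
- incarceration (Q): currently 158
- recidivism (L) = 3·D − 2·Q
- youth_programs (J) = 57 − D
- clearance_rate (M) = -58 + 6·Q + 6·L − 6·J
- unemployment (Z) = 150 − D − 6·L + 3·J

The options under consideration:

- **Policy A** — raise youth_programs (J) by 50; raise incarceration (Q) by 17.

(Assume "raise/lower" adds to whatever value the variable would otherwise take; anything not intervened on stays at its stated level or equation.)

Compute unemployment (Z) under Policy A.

Policy A (J + 50, Q + 17):
  D = 35
  Q = 158 + 17 = 175
  L = 0 + 3·35 − 2·175 = -245
  J = 57 − 35 (+50 from intervention) = 72
  Z = 150 − 35 − 6·(-245) + 3·72 = 1801

1801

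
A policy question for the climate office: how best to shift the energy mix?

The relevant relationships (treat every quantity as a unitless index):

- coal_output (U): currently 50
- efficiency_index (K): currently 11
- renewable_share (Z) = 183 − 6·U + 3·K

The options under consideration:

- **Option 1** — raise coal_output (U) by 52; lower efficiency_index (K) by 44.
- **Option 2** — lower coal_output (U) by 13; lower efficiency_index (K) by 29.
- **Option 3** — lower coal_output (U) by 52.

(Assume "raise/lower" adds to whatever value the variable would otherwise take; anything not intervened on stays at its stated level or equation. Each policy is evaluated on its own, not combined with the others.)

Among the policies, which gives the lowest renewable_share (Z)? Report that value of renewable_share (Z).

Option 1 (U + 52, K − 44):
  U = 50 + 52 = 102
  K = 11 − 44 = -33
  Z = 183 − 6·102 + 3·(-33) = -528
Option 2 (U − 13, K − 29):
  U = 50 − 13 = 37
  K = 11 − 29 = -18
  Z = 183 − 6·37 + 3·(-18) = -93
Option 3 (U − 52):
  U = 50 − 52 = -2
  K = 11
  Z = 183 − 6·(-2) + 3·11 = 228
Comparing — Option 1: Z=-528, Option 2: Z=-93, Option 3: Z=228. Lowest is -528 (Option 1).

-528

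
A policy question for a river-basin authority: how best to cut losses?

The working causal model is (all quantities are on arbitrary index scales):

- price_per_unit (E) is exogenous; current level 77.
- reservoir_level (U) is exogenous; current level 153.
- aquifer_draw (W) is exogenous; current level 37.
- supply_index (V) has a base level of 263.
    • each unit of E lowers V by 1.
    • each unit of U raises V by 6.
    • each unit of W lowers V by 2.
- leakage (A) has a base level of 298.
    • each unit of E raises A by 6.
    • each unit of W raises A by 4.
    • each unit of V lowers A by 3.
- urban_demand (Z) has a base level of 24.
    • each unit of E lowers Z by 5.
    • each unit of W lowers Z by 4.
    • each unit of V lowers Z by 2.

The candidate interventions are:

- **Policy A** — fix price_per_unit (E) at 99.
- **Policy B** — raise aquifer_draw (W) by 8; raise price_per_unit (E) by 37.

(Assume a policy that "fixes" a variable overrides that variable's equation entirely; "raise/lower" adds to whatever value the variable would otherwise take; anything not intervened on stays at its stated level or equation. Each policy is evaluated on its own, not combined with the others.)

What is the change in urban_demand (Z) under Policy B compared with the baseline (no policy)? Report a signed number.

Baseline:
  E = 77
  U = 153
  W = 37
  V = 263 − 77 + 6·153 − 2·37 = 1030
  Z = 24 − 5·77 − 4·37 − 2·1030 = -2569
Policy B (W + 8, E + 37):
  E = 77 + 37 = 114
  U = 153
  W = 37 + 8 = 45
  V = 263 − 114 + 6·153 − 2·45 = 977
  Z = 24 − 5·114 − 4·45 − 2·977 = -2680
Change in Z: -2680 − (-2569) = -111

-111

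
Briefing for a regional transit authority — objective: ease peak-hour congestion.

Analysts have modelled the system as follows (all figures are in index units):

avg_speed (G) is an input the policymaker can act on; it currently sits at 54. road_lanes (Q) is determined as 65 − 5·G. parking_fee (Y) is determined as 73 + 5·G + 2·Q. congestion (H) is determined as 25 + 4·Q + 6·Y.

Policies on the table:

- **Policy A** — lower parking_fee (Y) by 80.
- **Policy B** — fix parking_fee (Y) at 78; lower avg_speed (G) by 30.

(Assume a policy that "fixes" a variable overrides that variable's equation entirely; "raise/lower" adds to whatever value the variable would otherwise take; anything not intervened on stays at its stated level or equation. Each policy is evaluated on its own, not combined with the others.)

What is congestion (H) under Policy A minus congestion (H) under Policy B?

-1950

Policy A (Y − 80):
  G = 54
  Q = 65 − 5·54 = -205
  Y = 73 + 5·54 + 2·(-205) (−80 from intervention) = -147
  H = 25 + 4·(-205) + 6·(-147) = -1677
Policy B (Y := 78, G − 30):
  G = 54 − 30 = 24
  Q = 65 − 5·24 = -55
  Y = 78
  H = 25 + 4·(-55) + 6·78 = 273
H: -1677 − 273 = -1950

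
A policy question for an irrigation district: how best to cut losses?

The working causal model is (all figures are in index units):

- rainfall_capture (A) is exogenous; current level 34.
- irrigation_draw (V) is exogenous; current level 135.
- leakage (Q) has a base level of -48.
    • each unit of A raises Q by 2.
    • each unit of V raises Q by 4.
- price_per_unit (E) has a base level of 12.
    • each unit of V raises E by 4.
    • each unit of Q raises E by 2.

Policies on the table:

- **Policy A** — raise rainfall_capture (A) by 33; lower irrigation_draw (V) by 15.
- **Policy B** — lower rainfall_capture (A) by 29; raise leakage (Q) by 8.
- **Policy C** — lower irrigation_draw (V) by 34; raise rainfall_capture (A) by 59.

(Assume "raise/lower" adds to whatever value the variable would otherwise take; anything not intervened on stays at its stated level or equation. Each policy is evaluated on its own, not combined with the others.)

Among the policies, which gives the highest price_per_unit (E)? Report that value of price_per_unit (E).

1624

Policy A (A + 33, V − 15):
  A = 34 + 33 = 67
  V = 135 − 15 = 120
  Q = -48 + 2·67 + 4·120 = 566
  E = 12 + 4·120 + 2·566 = 1624
Policy B (A − 29, Q + 8):
  A = 34 − 29 = 5
  V = 135
  Q = -48 + 2·5 + 4·135 (+8 from intervention) = 510
  E = 12 + 4·135 + 2·510 = 1572
Policy C (V − 34, A + 59):
  A = 34 + 59 = 93
  V = 135 − 34 = 101
  Q = -48 + 2·93 + 4·101 = 542
  E = 12 + 4·101 + 2·542 = 1500
Comparing — Policy A: E=1624, Policy B: E=1572, Policy C: E=1500. Highest is 1624 (Policy A).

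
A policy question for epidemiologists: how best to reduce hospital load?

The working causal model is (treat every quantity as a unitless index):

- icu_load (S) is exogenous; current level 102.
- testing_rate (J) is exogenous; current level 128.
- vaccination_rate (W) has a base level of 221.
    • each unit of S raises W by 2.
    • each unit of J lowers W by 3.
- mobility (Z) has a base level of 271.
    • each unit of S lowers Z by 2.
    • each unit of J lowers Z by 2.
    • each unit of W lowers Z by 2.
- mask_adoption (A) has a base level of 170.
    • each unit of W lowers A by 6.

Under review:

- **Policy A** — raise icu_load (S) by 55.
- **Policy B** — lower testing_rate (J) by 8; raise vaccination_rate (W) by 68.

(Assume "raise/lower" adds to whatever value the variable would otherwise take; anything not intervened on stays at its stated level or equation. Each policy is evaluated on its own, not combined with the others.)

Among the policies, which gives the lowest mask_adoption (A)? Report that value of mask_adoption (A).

Policy A (S + 55):
  S = 102 + 55 = 157
  J = 128
  W = 221 + 2·157 − 3·128 = 151
  A = 170 − 6·151 = -736
Policy B (J − 8, W + 68):
  S = 102
  J = 128 − 8 = 120
  W = 221 + 2·102 − 3·120 (+68 from intervention) = 133
  A = 170 − 6·133 = -628
Comparing — Policy A: A=-736, Policy B: A=-628. Lowest is -736 (Policy A).

-736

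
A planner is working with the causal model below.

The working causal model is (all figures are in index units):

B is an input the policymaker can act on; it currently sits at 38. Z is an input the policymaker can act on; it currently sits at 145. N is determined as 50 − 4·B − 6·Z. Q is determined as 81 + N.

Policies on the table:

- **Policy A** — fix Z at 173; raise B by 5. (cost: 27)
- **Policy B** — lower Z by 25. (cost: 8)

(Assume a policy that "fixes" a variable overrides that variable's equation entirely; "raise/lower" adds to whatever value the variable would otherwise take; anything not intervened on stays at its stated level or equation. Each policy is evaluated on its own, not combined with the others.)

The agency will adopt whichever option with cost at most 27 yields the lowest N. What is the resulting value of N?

-1160

Policy A (Z := 173, B + 5):
  B = 38 + 5 = 43
  Z = 173
  N = 50 − 4·43 − 6·173 = -1160
Policy B (Z − 25):
  B = 38
  Z = 145 − 25 = 120
  N = 50 − 4·38 − 6·120 = -822
Comparing — Policy A: N=-1160, Policy B: N=-822. Lowest is -1160 (Policy A).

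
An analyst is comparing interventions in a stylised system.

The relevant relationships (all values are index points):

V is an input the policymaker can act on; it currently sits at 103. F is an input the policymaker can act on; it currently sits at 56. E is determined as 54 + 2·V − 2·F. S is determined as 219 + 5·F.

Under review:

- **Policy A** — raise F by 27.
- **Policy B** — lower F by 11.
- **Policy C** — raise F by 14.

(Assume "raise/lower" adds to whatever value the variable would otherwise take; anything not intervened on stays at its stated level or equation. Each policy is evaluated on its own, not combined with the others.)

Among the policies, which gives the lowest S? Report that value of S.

444

Policy A (F + 27):
  F = 56 + 27 = 83
  S = 219 + 5·83 = 634
Policy B (F − 11):
  F = 56 − 11 = 45
  S = 219 + 5·45 = 444
Policy C (F + 14):
  F = 56 + 14 = 70
  S = 219 + 5·70 = 569
Comparing — Policy A: S=634, Policy B: S=444, Policy C: S=569. Lowest is 444 (Policy B).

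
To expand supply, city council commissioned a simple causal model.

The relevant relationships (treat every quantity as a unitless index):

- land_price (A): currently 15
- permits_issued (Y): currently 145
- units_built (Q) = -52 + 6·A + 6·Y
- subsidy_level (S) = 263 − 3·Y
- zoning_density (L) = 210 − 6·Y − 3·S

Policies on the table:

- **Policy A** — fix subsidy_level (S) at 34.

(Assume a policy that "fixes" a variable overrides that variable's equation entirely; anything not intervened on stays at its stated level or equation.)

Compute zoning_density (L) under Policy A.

-762

Policy A (S := 34):
  Y = 145
  S = 34
  L = 210 − 6·145 − 3·34 = -762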